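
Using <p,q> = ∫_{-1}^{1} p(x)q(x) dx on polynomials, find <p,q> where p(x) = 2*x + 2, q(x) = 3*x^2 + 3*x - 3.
<p,q> = -4

Expand the product: p(x)·q(x) = 6*x^3 + 12*x^2 - 6.
∫_{-1}^{1} of each monomial x^k gives [2/(k+1) if k even, 0 if k odd]. Integrating term-by-term (or equivalently evaluating the antiderivative F(x) = 3*x^4/2 + 4*x^3 - 6*x at the endpoints):
  F(1) − F(−1) = -1/2 − (7/2) = -4.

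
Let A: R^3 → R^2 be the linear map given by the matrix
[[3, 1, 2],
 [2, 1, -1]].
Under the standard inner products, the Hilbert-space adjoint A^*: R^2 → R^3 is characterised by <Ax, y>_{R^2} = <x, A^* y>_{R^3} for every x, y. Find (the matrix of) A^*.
A^* = A^T =
[[3, 2],
 [1, 1],
 [2, -1]]

For real matrices with standard dot products, the defining identity <Ax, y> = <x, A^* y> gives (Ax)^T y = x^T (A^*) y, i.e. x^T A^T y = x^T (A^*) y. Since this holds for all x, y, we must have A^* = A^T. Therefore
A^* =
[[3, 2],
 [1, 1],
 [2, -1]].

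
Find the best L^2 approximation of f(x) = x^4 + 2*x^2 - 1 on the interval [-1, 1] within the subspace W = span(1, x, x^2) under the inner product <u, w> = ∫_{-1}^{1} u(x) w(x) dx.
g(x) = 20*x^2/7 - 38/35

The best approximation g ∈ W is the orthogonal projection of f onto W. Writing g = a_0 + a_1 x + a_2 x^2, the coefficients solve the normal equations G · a = b where
  G_{ij} = <φ_i, φ_j> and b_i = <f, φ_i>, with φ_0 = 1, φ_1 = x, φ_2 = x^2.
G =
  [2, 0, 2/3]
  [0, 2/3, 0]
  [2/3, 0, 2/5],
b = (-4/15, 0, 44/105).
Solving gives a_0 = -38/35, a_1 = 0, a_2 = 20/7, so
  g(x) = 20*x^2/7 - 38/35.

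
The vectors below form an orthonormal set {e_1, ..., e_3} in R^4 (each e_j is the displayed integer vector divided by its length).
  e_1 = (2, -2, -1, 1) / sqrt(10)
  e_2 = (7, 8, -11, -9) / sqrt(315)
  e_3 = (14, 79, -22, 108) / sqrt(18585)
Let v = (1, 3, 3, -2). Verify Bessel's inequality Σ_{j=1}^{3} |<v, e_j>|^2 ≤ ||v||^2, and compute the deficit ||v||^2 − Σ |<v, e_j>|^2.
Σ |<v, e_j>|^2 = 5289/590; ||v||^2 = 23; deficit = 8281/590

Write each e_j = u_j / sqrt(<u_j, u_j>) where u_j is the displayed integer vector. Then <v, e_j> = <v, u_j> / sqrt(<u_j, u_j>), so |<v, e_j>|^2 = <v, u_j>^2 / <u_j, u_j>.
Coefficients: <v, e_1> = -9/sqrt(10), <v, e_2> = 16/sqrt(315), <v, e_3> = -31/sqrt(18585).
Square and sum: Σ |<v, e_j>|^2 = 5289/590.
Compute ||v||^2 = v·v = 23.
Deficit = 23 − 5289/590 = 8281/590 ≥ 0, confirming Bessel's inequality. (The deficit equals ||v − Σ <v,e_j> e_j||^2, the squared distance from v to span{e_j}.)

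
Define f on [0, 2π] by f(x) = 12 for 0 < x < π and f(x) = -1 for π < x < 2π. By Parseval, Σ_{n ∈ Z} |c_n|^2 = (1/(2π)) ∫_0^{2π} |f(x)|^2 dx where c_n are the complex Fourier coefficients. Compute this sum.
Σ |c_n|^2 = 145/2

Parseval equates the L^2 energy of f (normalised by 1/(2π)) with the ℓ^2 sum of its Fourier coefficients: (1/(2π)) ∫_0^{2π} |f|^2 = Σ |c_n|^2.
Compute the left side: (1/(2π)) [∫_0^π 12^2 dx + ∫_π^{2π} (-1)^2 dx] = (1/(2π)) · (144π + 1π) = (144 + 1)/2 = 145/2.
So Σ_{n ∈ Z} |c_n|^2 = 145/2.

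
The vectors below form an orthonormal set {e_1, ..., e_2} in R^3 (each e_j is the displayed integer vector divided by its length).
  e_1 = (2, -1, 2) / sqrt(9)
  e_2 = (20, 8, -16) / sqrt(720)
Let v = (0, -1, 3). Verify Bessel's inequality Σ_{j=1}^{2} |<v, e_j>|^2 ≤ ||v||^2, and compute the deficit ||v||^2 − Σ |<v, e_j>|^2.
Σ |<v, e_j>|^2 = 49/5; ||v||^2 = 10; deficit = 1/5

Write each e_j = u_j / sqrt(<u_j, u_j>) where u_j is the displayed integer vector. Then <v, e_j> = <v, u_j> / sqrt(<u_j, u_j>), so |<v, e_j>|^2 = <v, u_j>^2 / <u_j, u_j>.
Coefficients: <v, e_1> = 7/sqrt(9), <v, e_2> = -56/sqrt(720).
Square and sum: Σ |<v, e_j>|^2 = 49/5.
Compute ||v||^2 = v·v = 10.
Deficit = 10 − 49/5 = 1/5 ≥ 0, confirming Bessel's inequality. (The deficit equals ||v − Σ <v,e_j> e_j||^2, the squared distance from v to span{e_j}.)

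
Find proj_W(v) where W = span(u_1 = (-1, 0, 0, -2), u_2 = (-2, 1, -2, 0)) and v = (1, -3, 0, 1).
proj_W(v) = (55/41, -19/41, 38/41, 34/41)

Set up U = [u_1 | ... | u_2] ∈ R^(4×2). The projector onto W = col(U) is P = U (U^T U)^(-1) U^T.
Compute U^T U =
  [5, 2]
  [2, 9],
and U^T v = (-3, -5).
Solve U^T U · c = U^T v for the coefficients: c = (-17/41, -19/41). The projection is proj_W(v) = U c.
Check: (v - proj_W(v)) · u_1 = 0  (should be 0).
Check: (v - proj_W(v)) · u_2 = 0  (should be 0).
Result: proj_W(v) = (55/41, -19/41, 38/41, 34/41).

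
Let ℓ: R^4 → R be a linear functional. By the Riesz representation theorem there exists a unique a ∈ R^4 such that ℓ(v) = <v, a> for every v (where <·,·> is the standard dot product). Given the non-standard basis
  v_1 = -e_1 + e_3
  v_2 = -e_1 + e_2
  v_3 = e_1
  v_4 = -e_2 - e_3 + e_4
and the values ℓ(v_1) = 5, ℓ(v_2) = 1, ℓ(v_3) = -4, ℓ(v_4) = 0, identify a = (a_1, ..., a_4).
a = (-4, -3, 1, -2)

Write a = (a_1, ..., a_4) in the standard basis. For each basis vector v_i, ℓ(v_i) = <v_i, a> is a linear equation in the a_j's. Collect the n equations into a matrix system V a = ℓ, where row i of V is v_i (expressed in the standard basis). Since V is invertible (lower-triangular with 1s on the diagonal, up to permutation), solve by back-substitution:
  V =
[[-1, 0, 1, 0],
 [-1, 1, 0, 0],
 [1, 0, 0, 0],
 [0, -1, -1, 1]]
  V a = (5, 1, -4, 0)
Solving gives a = (-4, -3, 1, -2).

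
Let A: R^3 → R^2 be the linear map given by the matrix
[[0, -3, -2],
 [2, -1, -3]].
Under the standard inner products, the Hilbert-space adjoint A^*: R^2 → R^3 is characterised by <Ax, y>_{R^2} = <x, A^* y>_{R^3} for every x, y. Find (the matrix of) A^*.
A^* = A^T =
[[0, 2],
 [-3, -1],
 [-2, -3]]

For real matrices with standard dot products, the defining identity <Ax, y> = <x, A^* y> gives (Ax)^T y = x^T (A^*) y, i.e. x^T A^T y = x^T (A^*) y. Since this holds for all x, y, we must have A^* = A^T. Therefore
A^* =
[[0, 2],
 [-3, -1],
 [-2, -3]].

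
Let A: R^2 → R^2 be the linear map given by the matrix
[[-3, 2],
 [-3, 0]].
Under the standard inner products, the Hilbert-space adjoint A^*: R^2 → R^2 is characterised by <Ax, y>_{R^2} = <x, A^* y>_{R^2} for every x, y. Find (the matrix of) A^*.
A^* = A^T =
[[-3, -3],
 [2, 0]]

For real matrices with standard dot products, the defining identity <Ax, y> = <x, A^* y> gives (Ax)^T y = x^T (A^*) y, i.e. x^T A^T y = x^T (A^*) y. Since this holds for all x, y, we must have A^* = A^T. Therefore
A^* =
[[-3, -3],
 [2, 0]].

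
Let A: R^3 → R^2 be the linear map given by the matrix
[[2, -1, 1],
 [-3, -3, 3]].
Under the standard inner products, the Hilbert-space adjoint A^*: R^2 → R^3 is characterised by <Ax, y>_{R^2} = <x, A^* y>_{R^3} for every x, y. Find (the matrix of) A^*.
A^* = A^T =
[[2, -3],
 [-1, -3],
 [1, 3]]

For real matrices with standard dot products, the defining identity <Ax, y> = <x, A^* y> gives (Ax)^T y = x^T (A^*) y, i.e. x^T A^T y = x^T (A^*) y. Since this holds for all x, y, we must have A^* = A^T. Therefore
A^* =
[[2, -3],
 [-1, -3],
 [1, 3]].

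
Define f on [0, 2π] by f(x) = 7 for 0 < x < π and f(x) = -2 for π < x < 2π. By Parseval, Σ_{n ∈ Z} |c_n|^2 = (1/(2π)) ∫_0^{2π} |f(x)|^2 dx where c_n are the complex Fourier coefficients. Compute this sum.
Σ |c_n|^2 = 53/2

Parseval equates the L^2 energy of f (normalised by 1/(2π)) with the ℓ^2 sum of its Fourier coefficients: (1/(2π)) ∫_0^{2π} |f|^2 = Σ |c_n|^2.
Compute the left side: (1/(2π)) [∫_0^π 7^2 dx + ∫_π^{2π} (-2)^2 dx] = (1/(2π)) · (49π + 4π) = (49 + 4)/2 = 53/2.
So Σ_{n ∈ Z} |c_n|^2 = 53/2.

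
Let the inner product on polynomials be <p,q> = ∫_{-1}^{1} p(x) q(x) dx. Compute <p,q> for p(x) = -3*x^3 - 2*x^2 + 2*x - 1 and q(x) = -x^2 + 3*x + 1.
<p,q> = -22/15

Expand the product: p(x)·q(x) = 3*x^5 - 7*x^4 - 11*x^3 + 5*x^2 - x - 1.
∫_{-1}^{1} of each monomial x^k gives [2/(k+1) if k even, 0 if k odd]. Integrating term-by-term (or equivalently evaluating the antiderivative F(x) = x^6/2 - 7*x^5/5 - 11*x^4/4 + 5*x^3/3 - x^2/2 - x at the endpoints):
  F(1) − F(−1) = -209/60 − (-121/60) = -22/15.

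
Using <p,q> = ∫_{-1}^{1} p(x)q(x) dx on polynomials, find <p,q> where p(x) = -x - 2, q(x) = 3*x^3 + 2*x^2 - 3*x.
<p,q> = -28/15

Expand the product: p(x)·q(x) = -3*x^4 - 8*x^3 - x^2 + 6*x.
∫_{-1}^{1} of each monomial x^k gives [2/(k+1) if k even, 0 if k odd]. Integrating term-by-term (or equivalently evaluating the antiderivative F(x) = -3*x^5/5 - 2*x^4 - x^3/3 + 3*x^2 at the endpoints):
  F(1) − F(−1) = 1/15 − (29/15) = -28/15.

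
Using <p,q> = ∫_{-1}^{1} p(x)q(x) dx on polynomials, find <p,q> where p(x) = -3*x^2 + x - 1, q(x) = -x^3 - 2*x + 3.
<p,q> = -206/15

Expand the product: p(x)·q(x) = 3*x^5 - x^4 + 7*x^3 - 11*x^2 + 5*x - 3.
∫_{-1}^{1} of each monomial x^k gives [2/(k+1) if k even, 0 if k odd]. Integrating term-by-term (or equivalently evaluating the antiderivative F(x) = x^6/2 - x^5/5 + 7*x^4/4 - 11*x^3/3 + 5*x^2/2 - 3*x at the endpoints):
  F(1) − F(−1) = -127/60 − (697/60) = -206/15.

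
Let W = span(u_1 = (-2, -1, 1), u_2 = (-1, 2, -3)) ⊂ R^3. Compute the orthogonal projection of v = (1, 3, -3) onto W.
proj_W(v) = (16/15, 38/15, -10/3)

Set up U = [u_1 | ... | u_2] ∈ R^(3×2). The projector onto W = col(U) is P = U (U^T U)^(-1) U^T.
Compute U^T U =
  [6, -3]
  [-3, 14],
and U^T v = (-8, 14).
Solve U^T U · c = U^T v for the coefficients: c = (-14/15, 4/5). The projection is proj_W(v) = U c.
Check: (v - proj_W(v)) · u_1 = 0  (should be 0).
Check: (v - proj_W(v)) · u_2 = 0  (should be 0).
Result: proj_W(v) = (16/15, 38/15, -10/3).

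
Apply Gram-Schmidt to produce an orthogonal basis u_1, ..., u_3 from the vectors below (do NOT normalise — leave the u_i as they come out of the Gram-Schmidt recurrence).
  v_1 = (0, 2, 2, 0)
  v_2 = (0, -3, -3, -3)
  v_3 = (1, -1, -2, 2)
Orthogonal basis:
  u_1 = (0, 2, 2, 0)
  u_2 = (0, 0, 0, -3)
  u_3 = (1, 1/2, -1/2, 0)

Apply the Gram-Schmidt recurrence
  u_1 = v_1
  u_i = v_i − Σ_{j<i} ((v_i · u_j) / (u_j · u_j)) · u_j.

Step by step this gives:
  u_1 = (0, 2, 2, 0)
  u_2 = (0, 0, 0, -3)
  u_3 = (1, 1/2, -1/2, 0)

Orthogonality check:
  u_2 · u_1 = 0 (should be 0)
  u_3 · u_1 = 0 (should be 0)
  u_3 · u_2 = 0 (should be 0)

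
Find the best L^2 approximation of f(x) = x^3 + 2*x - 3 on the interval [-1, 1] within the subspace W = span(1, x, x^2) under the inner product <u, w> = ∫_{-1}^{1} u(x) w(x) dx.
g(x) = 13*x/5 - 3

The best approximation g ∈ W is the orthogonal projection of f onto W. Writing g = a_0 + a_1 x + a_2 x^2, the coefficients solve the normal equations G · a = b where
  G_{ij} = <φ_i, φ_j> and b_i = <f, φ_i>, with φ_0 = 1, φ_1 = x, φ_2 = x^2.
G =
  [2, 0, 2/3]
  [0, 2/3, 0]
  [2/3, 0, 2/5],
b = (-6, 26/15, -2).
Solving gives a_0 = -3, a_1 = 13/5, a_2 = 0, so
  g(x) = 13*x/5 - 3.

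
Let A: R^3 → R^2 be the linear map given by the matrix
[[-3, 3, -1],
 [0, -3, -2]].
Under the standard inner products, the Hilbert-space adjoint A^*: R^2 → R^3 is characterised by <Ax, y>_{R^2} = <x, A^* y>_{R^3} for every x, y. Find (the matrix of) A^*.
A^* = A^T =
[[-3, 0],
 [3, -3],
 [-1, -2]]

For real matrices with standard dot products, the defining identity <Ax, y> = <x, A^* y> gives (Ax)^T y = x^T (A^*) y, i.e. x^T A^T y = x^T (A^*) y. Since this holds for all x, y, we must have A^* = A^T. Therefore
A^* =
[[-3, 0],
 [3, -3],
 [-1, -2]].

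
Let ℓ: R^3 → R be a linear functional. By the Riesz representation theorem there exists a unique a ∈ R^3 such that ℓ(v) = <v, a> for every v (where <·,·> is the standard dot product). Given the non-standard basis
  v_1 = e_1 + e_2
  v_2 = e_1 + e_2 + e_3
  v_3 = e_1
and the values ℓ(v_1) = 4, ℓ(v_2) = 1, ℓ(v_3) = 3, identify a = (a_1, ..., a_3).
a = (3, 1, -3)

Write a = (a_1, ..., a_3) in the standard basis. For each basis vector v_i, ℓ(v_i) = <v_i, a> is a linear equation in the a_j's. Collect the n equations into a matrix system V a = ℓ, where row i of V is v_i (expressed in the standard basis). Since V is invertible (lower-triangular with 1s on the diagonal, up to permutation), solve by back-substitution:
  V =
[[1, 1, 0],
 [1, 1, 1],
 [1, 0, 0]]
  V a = (4, 1, 3)
Solving gives a = (3, 1, -3).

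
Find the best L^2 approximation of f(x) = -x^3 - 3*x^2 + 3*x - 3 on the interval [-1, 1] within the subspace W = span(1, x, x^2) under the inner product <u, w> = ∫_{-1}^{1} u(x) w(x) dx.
g(x) = -3*x^2 + 12*x/5 - 3

The best approximation g ∈ W is the orthogonal projection of f onto W. Writing g = a_0 + a_1 x + a_2 x^2, the coefficients solve the normal equations G · a = b where
  G_{ij} = <φ_i, φ_j> and b_i = <f, φ_i>, with φ_0 = 1, φ_1 = x, φ_2 = x^2.
G =
  [2, 0, 2/3]
  [0, 2/3, 0]
  [2/3, 0, 2/5],
b = (-8, 8/5, -16/5).
Solving gives a_0 = -3, a_1 = 12/5, a_2 = -3, so
  g(x) = -3*x^2 + 12*x/5 - 3.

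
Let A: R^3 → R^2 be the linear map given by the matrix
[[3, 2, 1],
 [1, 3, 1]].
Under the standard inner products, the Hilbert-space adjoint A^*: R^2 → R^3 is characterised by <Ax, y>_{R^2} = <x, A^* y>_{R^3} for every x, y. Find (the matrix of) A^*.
A^* = A^T =
[[3, 1],
 [2, 3],
 [1, 1]]

For real matrices with standard dot products, the defining identity <Ax, y> = <x, A^* y> gives (Ax)^T y = x^T (A^*) y, i.e. x^T A^T y = x^T (A^*) y. Since this holds for all x, y, we must have A^* = A^T. Therefore
A^* =
[[3, 1],
 [2, 3],
 [1, 1]].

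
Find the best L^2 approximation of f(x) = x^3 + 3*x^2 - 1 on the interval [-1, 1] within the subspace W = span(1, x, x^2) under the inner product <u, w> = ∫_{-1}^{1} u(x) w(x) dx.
g(x) = 3*x^2 + 3*x/5 - 1

The best approximation g ∈ W is the orthogonal projection of f onto W. Writing g = a_0 + a_1 x + a_2 x^2, the coefficients solve the normal equations G · a = b where
  G_{ij} = <φ_i, φ_j> and b_i = <f, φ_i>, with φ_0 = 1, φ_1 = x, φ_2 = x^2.
G =
  [2, 0, 2/3]
  [0, 2/3, 0]
  [2/3, 0, 2/5],
b = (0, 2/5, 8/15).
Solving gives a_0 = -1, a_1 = 3/5, a_2 = 3, so
  g(x) = 3*x^2 + 3*x/5 - 1.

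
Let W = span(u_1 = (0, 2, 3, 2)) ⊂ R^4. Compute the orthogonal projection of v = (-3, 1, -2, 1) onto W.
proj_W(v) = (0, -4/17, -6/17, -4/17)

Set up U = [u_1 | ... | u_1] ∈ R^(4×1). The projector onto W = col(U) is P = U (U^T U)^(-1) U^T.
Compute U^T U =
  [17],
and U^T v = (-2).
Solve U^T U · c = U^T v for the coefficients: c = (-2/17). The projection is proj_W(v) = U c.
Check: (v - proj_W(v)) · u_1 = 0  (should be 0).
Result: proj_W(v) = (0, -4/17, -6/17, -4/17).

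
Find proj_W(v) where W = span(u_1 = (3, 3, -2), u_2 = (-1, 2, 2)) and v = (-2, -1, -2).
proj_W(v) = (-54/197, -333/197, -88/197)

Set up U = [u_1 | ... | u_2] ∈ R^(3×2). The projector onto W = col(U) is P = U (U^T U)^(-1) U^T.
Compute U^T U =
  [22, -1]
  [-1, 9],
and U^T v = (-5, -4).
Solve U^T U · c = U^T v for the coefficients: c = (-49/197, -93/197). The projection is proj_W(v) = U c.
Check: (v - proj_W(v)) · u_1 = 0  (should be 0).
Check: (v - proj_W(v)) · u_2 = 0  (should be 0).
Result: proj_W(v) = (-54/197, -333/197, -88/197).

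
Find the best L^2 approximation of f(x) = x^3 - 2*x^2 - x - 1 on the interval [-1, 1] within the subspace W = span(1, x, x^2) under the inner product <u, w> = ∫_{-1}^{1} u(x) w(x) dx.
g(x) = -2*x^2 - 2*x/5 - 1

The best approximation g ∈ W is the orthogonal projection of f onto W. Writing g = a_0 + a_1 x + a_2 x^2, the coefficients solve the normal equations G · a = b where
  G_{ij} = <φ_i, φ_j> and b_i = <f, φ_i>, with φ_0 = 1, φ_1 = x, φ_2 = x^2.
G =
  [2, 0, 2/3]
  [0, 2/3, 0]
  [2/3, 0, 2/5],
b = (-10/3, -4/15, -22/15).
Solving gives a_0 = -1, a_1 = -2/5, a_2 = -2, so
  g(x) = -2*x^2 - 2*x/5 - 1.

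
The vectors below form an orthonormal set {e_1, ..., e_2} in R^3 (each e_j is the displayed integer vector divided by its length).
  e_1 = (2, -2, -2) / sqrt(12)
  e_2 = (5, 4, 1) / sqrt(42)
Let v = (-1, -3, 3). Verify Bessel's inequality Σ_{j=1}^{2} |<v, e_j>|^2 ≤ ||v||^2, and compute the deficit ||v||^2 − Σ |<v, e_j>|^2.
Σ |<v, e_j>|^2 = 5; ||v||^2 = 19; deficit = 14

Write each e_j = u_j / sqrt(<u_j, u_j>) where u_j is the displayed integer vector. Then <v, e_j> = <v, u_j> / sqrt(<u_j, u_j>), so |<v, e_j>|^2 = <v, u_j>^2 / <u_j, u_j>.
Coefficients: <v, e_1> = -2/sqrt(12), <v, e_2> = -14/sqrt(42).
Square and sum: Σ |<v, e_j>|^2 = 5.
Compute ||v||^2 = v·v = 19.
Deficit = 19 − 5 = 14 ≥ 0, confirming Bessel's inequality. (The deficit equals ||v − Σ <v,e_j> e_j||^2, the squared distance from v to span{e_j}.)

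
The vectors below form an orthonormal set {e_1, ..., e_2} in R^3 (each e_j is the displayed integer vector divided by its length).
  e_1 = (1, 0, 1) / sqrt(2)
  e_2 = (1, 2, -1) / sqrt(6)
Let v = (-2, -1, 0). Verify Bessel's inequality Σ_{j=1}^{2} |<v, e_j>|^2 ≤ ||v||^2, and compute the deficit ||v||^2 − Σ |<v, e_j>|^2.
Σ |<v, e_j>|^2 = 14/3; ||v||^2 = 5; deficit = 1/3

Write each e_j = u_j / sqrt(<u_j, u_j>) where u_j is the displayed integer vector. Then <v, e_j> = <v, u_j> / sqrt(<u_j, u_j>), so |<v, e_j>|^2 = <v, u_j>^2 / <u_j, u_j>.
Coefficients: <v, e_1> = -2/sqrt(2), <v, e_2> = -4/sqrt(6).
Square and sum: Σ |<v, e_j>|^2 = 14/3.
Compute ||v||^2 = v·v = 5.
Deficit = 5 − 14/3 = 1/3 ≥ 0, confirming Bessel's inequality. (The deficit equals ||v − Σ <v,e_j> e_j||^2, the squared distance from v to span{e_j}.)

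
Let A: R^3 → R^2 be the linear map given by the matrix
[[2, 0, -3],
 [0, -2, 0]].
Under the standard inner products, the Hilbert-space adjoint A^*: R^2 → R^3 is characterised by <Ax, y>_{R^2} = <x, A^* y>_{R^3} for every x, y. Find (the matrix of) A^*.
A^* = A^T =
[[2, 0],
 [0, -2],
 [-3, 0]]

For real matrices with standard dot products, the defining identity <Ax, y> = <x, A^* y> gives (Ax)^T y = x^T (A^*) y, i.e. x^T A^T y = x^T (A^*) y. Since this holds for all x, y, we must have A^* = A^T. Therefore
A^* =
[[2, 0],
 [0, -2],
 [-3, 0]].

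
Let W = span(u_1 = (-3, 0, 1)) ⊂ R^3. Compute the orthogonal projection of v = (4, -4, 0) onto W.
proj_W(v) = (18/5, 0, -6/5)

Set up U = [u_1 | ... | u_1] ∈ R^(3×1). The projector onto W = col(U) is P = U (U^T U)^(-1) U^T.
Compute U^T U =
  [10],
and U^T v = (-12).
Solve U^T U · c = U^T v for the coefficients: c = (-6/5). The projection is proj_W(v) = U c.
Check: (v - proj_W(v)) · u_1 = 0  (should be 0).
Result: proj_W(v) = (18/5, 0, -6/5).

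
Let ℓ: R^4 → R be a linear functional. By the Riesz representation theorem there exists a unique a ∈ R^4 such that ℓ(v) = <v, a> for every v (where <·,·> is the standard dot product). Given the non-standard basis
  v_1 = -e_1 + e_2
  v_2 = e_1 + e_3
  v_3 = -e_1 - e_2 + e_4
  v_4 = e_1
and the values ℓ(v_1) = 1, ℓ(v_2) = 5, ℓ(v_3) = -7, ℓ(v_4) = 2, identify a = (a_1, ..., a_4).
a = (2, 3, 3, -2)

Write a = (a_1, ..., a_4) in the standard basis. For each basis vector v_i, ℓ(v_i) = <v_i, a> is a linear equation in the a_j's. Collect the n equations into a matrix system V a = ℓ, where row i of V is v_i (expressed in the standard basis). Since V is invertible (lower-triangular with 1s on the diagonal, up to permutation), solve by back-substitution:
  V =
[[-1, 1, 0, 0],
 [1, 0, 1, 0],
 [-1, -1, 0, 1],
 [1, 0, 0, 0]]
  V a = (1, 5, -7, 2)
Solving gives a = (2, 3, 3, -2).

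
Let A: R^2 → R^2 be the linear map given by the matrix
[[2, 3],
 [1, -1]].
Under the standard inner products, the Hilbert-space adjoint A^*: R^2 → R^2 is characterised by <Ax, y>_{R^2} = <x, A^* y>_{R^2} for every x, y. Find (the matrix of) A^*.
A^* = A^T =
[[2, 1],
 [3, -1]]

For real matrices with standard dot products, the defining identity <Ax, y> = <x, A^* y> gives (Ax)^T y = x^T (A^*) y, i.e. x^T A^T y = x^T (A^*) y. Since this holds for all x, y, we must have A^* = A^T. Therefore
A^* =
[[2, 1],
 [3, -1]].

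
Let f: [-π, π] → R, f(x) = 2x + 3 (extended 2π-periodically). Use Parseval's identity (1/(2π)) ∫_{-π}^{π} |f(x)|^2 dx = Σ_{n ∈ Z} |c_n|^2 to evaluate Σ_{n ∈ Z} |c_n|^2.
Σ |c_n|^2 = 4π^2/3 + 9

Expand and integrate term by term over [-π, π]:
  ∫ (2x)^2 dx = 4·(2π^3/3); ∫ 2·2·(3)·x dx = 0 (odd integrand); ∫ 3^2 dx = 9·2π.
So (1/(2π)) ∫_{-π}^{π} (2x + 3)^2 dx = 4π^2/3 + 9 = 4π^2/3 + 9.
Parseval ⇒ Σ |c_n|^2 = 4π^2/3 + 9.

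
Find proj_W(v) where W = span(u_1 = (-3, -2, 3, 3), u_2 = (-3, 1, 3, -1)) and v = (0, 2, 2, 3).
proj_W(v) = (-501/451, -298/451, 501/451, 453/451)

Set up U = [u_1 | ... | u_2] ∈ R^(4×2). The projector onto W = col(U) is P = U (U^T U)^(-1) U^T.
Compute U^T U =
  [31, 13]
  [13, 20],
and U^T v = (11, 5).
Solve U^T U · c = U^T v for the coefficients: c = (155/451, 12/451). The projection is proj_W(v) = U c.
Check: (v - proj_W(v)) · u_1 = 0  (should be 0).
Check: (v - proj_W(v)) · u_2 = 0  (should be 0).
Result: proj_W(v) = (-501/451, -298/451, 501/451, 453/451).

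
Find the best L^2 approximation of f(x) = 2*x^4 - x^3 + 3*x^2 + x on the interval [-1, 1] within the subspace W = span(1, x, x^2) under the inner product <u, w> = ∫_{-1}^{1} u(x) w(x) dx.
g(x) = 33*x^2/7 + 2*x/5 - 6/35

The best approximation g ∈ W is the orthogonal projection of f onto W. Writing g = a_0 + a_1 x + a_2 x^2, the coefficients solve the normal equations G · a = b where
  G_{ij} = <φ_i, φ_j> and b_i = <f, φ_i>, with φ_0 = 1, φ_1 = x, φ_2 = x^2.
G =
  [2, 0, 2/3]
  [0, 2/3, 0]
  [2/3, 0, 2/5],
b = (14/5, 4/15, 62/35).
Solving gives a_0 = -6/35, a_1 = 2/5, a_2 = 33/7, so
  g(x) = 33*x^2/7 + 2*x/5 - 6/35.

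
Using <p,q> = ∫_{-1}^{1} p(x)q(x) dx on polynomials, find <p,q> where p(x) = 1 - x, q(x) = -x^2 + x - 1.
<p,q> = -10/3

Expand the product: p(x)·q(x) = x^3 - 2*x^2 + 2*x - 1.
∫_{-1}^{1} of each monomial x^k gives [2/(k+1) if k even, 0 if k odd]. Integrating term-by-term (or equivalently evaluating the antiderivative F(x) = x^4/4 - 2*x^3/3 + x^2 - x at the endpoints):
  F(1) − F(−1) = -5/12 − (35/12) = -10/3.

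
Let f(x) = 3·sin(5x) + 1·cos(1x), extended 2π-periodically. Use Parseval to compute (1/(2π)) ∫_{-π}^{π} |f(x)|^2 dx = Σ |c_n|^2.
Σ |c_n|^2 = 5

Expand |f|^2 and use orthogonality of {sin(nx), cos(mx)} on [-π, π]:
  ∫_{-π}^{π} sin(nx)^2 dx = π, ∫ cos(mx)^2 dx = π, and cross terms integrate to 0.
So ∫_{-π}^{π} f(x)^2 dx = 3^2 · π + 1^2 · π = (9 + 1)π.
Divide by 2π: (9 + 1)/2 = 5.
By Parseval, this equals Σ |c_n|^2.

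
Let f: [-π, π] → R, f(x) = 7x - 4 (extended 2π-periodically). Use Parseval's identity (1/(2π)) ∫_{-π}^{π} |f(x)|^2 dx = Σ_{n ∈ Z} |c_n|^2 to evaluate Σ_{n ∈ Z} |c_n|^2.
Σ |c_n|^2 = 49π^2/3 + 16

Expand and integrate term by term over [-π, π]:
  ∫ (7x)^2 dx = 49·(2π^3/3); ∫ 2·7·(-4)·x dx = 0 (odd integrand); ∫ (-4)^2 dx = 16·2π.
So (1/(2π)) ∫_{-π}^{π} (7x - 4)^2 dx = 49π^2/3 + 16 = 49π^2/3 + 16.
Parseval ⇒ Σ |c_n|^2 = 49π^2/3 + 16.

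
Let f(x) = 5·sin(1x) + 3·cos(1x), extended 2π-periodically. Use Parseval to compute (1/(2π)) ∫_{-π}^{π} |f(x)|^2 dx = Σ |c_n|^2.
Σ |c_n|^2 = 17

Expand |f|^2 and use orthogonality of {sin(nx), cos(mx)} on [-π, π]:
  ∫_{-π}^{π} sin(nx)^2 dx = π, ∫ cos(mx)^2 dx = π, and cross terms integrate to 0.
So ∫_{-π}^{π} f(x)^2 dx = 5^2 · π + 3^2 · π = (25 + 9)π.
Divide by 2π: (25 + 9)/2 = 17.
By Parseval, this equals Σ |c_n|^2.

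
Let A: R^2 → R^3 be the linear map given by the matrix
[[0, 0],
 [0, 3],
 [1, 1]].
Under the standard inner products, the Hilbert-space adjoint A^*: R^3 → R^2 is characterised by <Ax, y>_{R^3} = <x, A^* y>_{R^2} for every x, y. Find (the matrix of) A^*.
A^* = A^T =
[[0, 0, 1],
 [0, 3, 1]]

For real matrices with standard dot products, the defining identity <Ax, y> = <x, A^* y> gives (Ax)^T y = x^T (A^*) y, i.e. x^T A^T y = x^T (A^*) y. Since this holds for all x, y, we must have A^* = A^T. Therefore
A^* =
[[0, 0, 1],
 [0, 3, 1]].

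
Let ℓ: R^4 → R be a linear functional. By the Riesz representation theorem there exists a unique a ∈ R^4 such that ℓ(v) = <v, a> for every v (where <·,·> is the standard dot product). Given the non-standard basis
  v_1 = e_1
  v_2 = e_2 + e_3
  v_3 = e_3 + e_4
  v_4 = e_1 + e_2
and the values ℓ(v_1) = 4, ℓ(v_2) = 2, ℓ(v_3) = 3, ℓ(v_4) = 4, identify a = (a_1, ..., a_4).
a = (4, 0, 2, 1)

Write a = (a_1, ..., a_4) in the standard basis. For each basis vector v_i, ℓ(v_i) = <v_i, a> is a linear equation in the a_j's. Collect the n equations into a matrix system V a = ℓ, where row i of V is v_i (expressed in the standard basis). Since V is invertible (lower-triangular with 1s on the diagonal, up to permutation), solve by back-substitution:
  V =
[[1, 0, 0, 0],
 [0, 1, 1, 0],
 [0, 0, 1, 1],
 [1, 1, 0, 0]]
  V a = (4, 2, 3, 4)
Solving gives a = (4, 0, 2, 1).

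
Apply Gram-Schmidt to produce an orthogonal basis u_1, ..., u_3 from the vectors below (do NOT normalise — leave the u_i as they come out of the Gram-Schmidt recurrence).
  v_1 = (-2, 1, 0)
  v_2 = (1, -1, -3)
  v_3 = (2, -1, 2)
Orthogonal basis:
  u_1 = (-2, 1, 0)
  u_2 = (-1/5, -2/5, -3)
  u_3 = (-3/23, -6/23, 1/23)

Apply the Gram-Schmidt recurrence
  u_1 = v_1
  u_i = v_i − Σ_{j<i} ((v_i · u_j) / (u_j · u_j)) · u_j.

Step by step this gives:
  u_1 = (-2, 1, 0)
  u_2 = (-1/5, -2/5, -3)
  u_3 = (-3/23, -6/23, 1/23)

Orthogonality check:
  u_2 · u_1 = 0 (should be 0)
  u_3 · u_1 = 0 (should be 0)
  u_3 · u_2 = 0 (should be 0)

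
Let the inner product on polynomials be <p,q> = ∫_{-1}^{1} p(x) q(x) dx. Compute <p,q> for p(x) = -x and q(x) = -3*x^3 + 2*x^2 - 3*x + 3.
<p,q> = 16/5

Expand the product: p(x)·q(x) = 3*x^4 - 2*x^3 + 3*x^2 - 3*x.
∫_{-1}^{1} of each monomial x^k gives [2/(k+1) if k even, 0 if k odd]. Integrating term-by-term (or equivalently evaluating the antiderivative F(x) = 3*x^5/5 - x^4/2 + x^3 - 3*x^2/2 at the endpoints):
  F(1) − F(−1) = -2/5 − (-18/5) = 16/5.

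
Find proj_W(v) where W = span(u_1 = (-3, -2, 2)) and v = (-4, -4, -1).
proj_W(v) = (-54/17, -36/17, 36/17)

Set up U = [u_1 | ... | u_1] ∈ R^(3×1). The projector onto W = col(U) is P = U (U^T U)^(-1) U^T.
Compute U^T U =
  [17],
and U^T v = (18).
Solve U^T U · c = U^T v for the coefficients: c = (18/17). The projection is proj_W(v) = U c.
Check: (v - proj_W(v)) · u_1 = 0  (should be 0).
Result: proj_W(v) = (-54/17, -36/17, 36/17).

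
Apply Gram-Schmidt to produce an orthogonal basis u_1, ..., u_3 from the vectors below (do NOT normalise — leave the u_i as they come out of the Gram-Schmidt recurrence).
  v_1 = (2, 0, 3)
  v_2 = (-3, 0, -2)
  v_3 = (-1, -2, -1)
Orthogonal basis:
  u_1 = (2, 0, 3)
  u_2 = (-15/13, 0, 10/13)
  u_3 = (0, -2, 0)

Apply the Gram-Schmidt recurrence
  u_1 = v_1
  u_i = v_i − Σ_{j<i} ((v_i · u_j) / (u_j · u_j)) · u_j.

Step by step this gives:
  u_1 = (2, 0, 3)
  u_2 = (-15/13, 0, 10/13)
  u_3 = (0, -2, 0)

Orthogonality check:
  u_2 · u_1 = 0 (should be 0)
  u_3 · u_1 = 0 (should be 0)
  u_3 · u_2 = 0 (should be 0)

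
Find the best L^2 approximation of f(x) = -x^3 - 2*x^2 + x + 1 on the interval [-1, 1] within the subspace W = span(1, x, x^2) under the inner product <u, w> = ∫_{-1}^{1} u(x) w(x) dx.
g(x) = -2*x^2 + 2*x/5 + 1

The best approximation g ∈ W is the orthogonal projection of f onto W. Writing g = a_0 + a_1 x + a_2 x^2, the coefficients solve the normal equations G · a = b where
  G_{ij} = <φ_i, φ_j> and b_i = <f, φ_i>, with φ_0 = 1, φ_1 = x, φ_2 = x^2.
G =
  [2, 0, 2/3]
  [0, 2/3, 0]
  [2/3, 0, 2/5],
b = (2/3, 4/15, -2/15).
Solving gives a_0 = 1, a_1 = 2/5, a_2 = -2, so
  g(x) = -2*x^2 + 2*x/5 + 1.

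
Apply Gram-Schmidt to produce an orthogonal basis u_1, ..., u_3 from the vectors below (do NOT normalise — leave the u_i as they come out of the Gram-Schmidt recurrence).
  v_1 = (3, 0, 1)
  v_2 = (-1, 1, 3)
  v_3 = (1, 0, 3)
Orthogonal basis:
  u_1 = (3, 0, 1)
  u_2 = (-1, 1, 3)
  u_3 = (-4/55, -8/11, 12/55)

Apply the Gram-Schmidt recurrence
  u_1 = v_1
  u_i = v_i − Σ_{j<i} ((v_i · u_j) / (u_j · u_j)) · u_j.

Step by step this gives:
  u_1 = (3, 0, 1)
  u_2 = (-1, 1, 3)
  u_3 = (-4/55, -8/11, 12/55)

Orthogonality check:
  u_2 · u_1 = 0 (should be 0)
  u_3 · u_1 = 0 (should be 0)
  u_3 · u_2 = 0 (should be 0)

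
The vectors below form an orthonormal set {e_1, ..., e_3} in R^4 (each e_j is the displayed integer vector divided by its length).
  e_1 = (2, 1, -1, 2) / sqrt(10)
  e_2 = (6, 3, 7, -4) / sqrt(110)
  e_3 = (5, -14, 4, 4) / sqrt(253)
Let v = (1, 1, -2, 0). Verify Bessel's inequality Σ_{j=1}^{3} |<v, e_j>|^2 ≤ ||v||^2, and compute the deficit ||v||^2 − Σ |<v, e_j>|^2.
Σ |<v, e_j>|^2 = 89/23; ||v||^2 = 6; deficit = 49/23

Write each e_j = u_j / sqrt(<u_j, u_j>) where u_j is the displayed integer vector. Then <v, e_j> = <v, u_j> / sqrt(<u_j, u_j>), so |<v, e_j>|^2 = <v, u_j>^2 / <u_j, u_j>.
Coefficients: <v, e_1> = 5/sqrt(10), <v, e_2> = -5/sqrt(110), <v, e_3> = -17/sqrt(253).
Square and sum: Σ |<v, e_j>|^2 = 89/23.
Compute ||v||^2 = v·v = 6.
Deficit = 6 − 89/23 = 49/23 ≥ 0, confirming Bessel's inequality. (The deficit equals ||v − Σ <v,e_j> e_j||^2, the squared distance from v to span{e_j}.)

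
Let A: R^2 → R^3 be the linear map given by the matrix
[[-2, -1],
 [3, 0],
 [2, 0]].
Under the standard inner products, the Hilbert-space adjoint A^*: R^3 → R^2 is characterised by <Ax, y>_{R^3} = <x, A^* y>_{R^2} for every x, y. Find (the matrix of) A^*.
A^* = A^T =
[[-2, 3, 2],
 [-1, 0, 0]]

For real matrices with standard dot products, the defining identity <Ax, y> = <x, A^* y> gives (Ax)^T y = x^T (A^*) y, i.e. x^T A^T y = x^T (A^*) y. Since this holds for all x, y, we must have A^* = A^T. Therefore
A^* =
[[-2, 3, 2],
 [-1, 0, 0]].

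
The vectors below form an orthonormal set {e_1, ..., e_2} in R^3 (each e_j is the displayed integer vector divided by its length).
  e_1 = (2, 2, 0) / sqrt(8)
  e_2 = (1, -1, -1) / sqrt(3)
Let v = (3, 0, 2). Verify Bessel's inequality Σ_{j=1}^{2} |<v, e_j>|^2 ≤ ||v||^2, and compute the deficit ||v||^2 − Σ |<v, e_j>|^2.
Σ |<v, e_j>|^2 = 29/6; ||v||^2 = 13; deficit = 49/6

Write each e_j = u_j / sqrt(<u_j, u_j>) where u_j is the displayed integer vector. Then <v, e_j> = <v, u_j> / sqrt(<u_j, u_j>), so |<v, e_j>|^2 = <v, u_j>^2 / <u_j, u_j>.
Coefficients: <v, e_1> = 6/sqrt(8), <v, e_2> = 1/sqrt(3).
Square and sum: Σ |<v, e_j>|^2 = 29/6.
Compute ||v||^2 = v·v = 13.
Deficit = 13 − 29/6 = 49/6 ≥ 0, confirming Bessel's inequality. (The deficit equals ||v − Σ <v,e_j> e_j||^2, the squared distance from v to span{e_j}.)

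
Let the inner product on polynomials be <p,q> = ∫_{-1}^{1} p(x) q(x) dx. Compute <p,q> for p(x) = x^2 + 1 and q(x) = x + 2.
<p,q> = 16/3

Expand the product: p(x)·q(x) = x^3 + 2*x^2 + x + 2.
∫_{-1}^{1} of each monomial x^k gives [2/(k+1) if k even, 0 if k odd]. Integrating term-by-term (or equivalently evaluating the antiderivative F(x) = x^4/4 + 2*x^3/3 + x^2/2 + 2*x at the endpoints):
  F(1) − F(−1) = 41/12 − (-23/12) = 16/3.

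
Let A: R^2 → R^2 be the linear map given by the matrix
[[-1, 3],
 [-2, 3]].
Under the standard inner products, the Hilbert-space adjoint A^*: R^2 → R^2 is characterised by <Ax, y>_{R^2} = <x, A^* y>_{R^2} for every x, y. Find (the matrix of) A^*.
A^* = A^T =
[[-1, -2],
 [3, 3]]

For real matrices with standard dot products, the defining identity <Ax, y> = <x, A^* y> gives (Ax)^T y = x^T (A^*) y, i.e. x^T A^T y = x^T (A^*) y. Since this holds for all x, y, we must have A^* = A^T. Therefore
A^* =
[[-1, -2],
 [3, 3]].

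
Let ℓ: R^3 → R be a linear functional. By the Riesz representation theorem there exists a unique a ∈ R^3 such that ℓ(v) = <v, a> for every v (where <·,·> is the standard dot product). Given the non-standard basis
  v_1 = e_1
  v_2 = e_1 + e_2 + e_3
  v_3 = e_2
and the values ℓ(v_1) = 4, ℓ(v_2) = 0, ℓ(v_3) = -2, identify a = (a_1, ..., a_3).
a = (4, -2, -2)

Write a = (a_1, ..., a_3) in the standard basis. For each basis vector v_i, ℓ(v_i) = <v_i, a> is a linear equation in the a_j's. Collect the n equations into a matrix system V a = ℓ, where row i of V is v_i (expressed in the standard basis). Since V is invertible (lower-triangular with 1s on the diagonal, up to permutation), solve by back-substitution:
  V =
[[1, 0, 0],
 [1, 1, 1],
 [0, 1, 0]]
  V a = (4, 0, -2)
Solving gives a = (4, -2, -2).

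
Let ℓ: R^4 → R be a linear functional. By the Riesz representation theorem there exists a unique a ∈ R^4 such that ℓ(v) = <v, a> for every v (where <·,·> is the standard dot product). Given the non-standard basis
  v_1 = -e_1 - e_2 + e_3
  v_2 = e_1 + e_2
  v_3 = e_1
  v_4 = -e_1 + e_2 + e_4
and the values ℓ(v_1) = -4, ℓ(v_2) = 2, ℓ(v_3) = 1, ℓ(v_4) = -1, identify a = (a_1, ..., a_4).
a = (1, 1, -2, -1)

Write a = (a_1, ..., a_4) in the standard basis. For each basis vector v_i, ℓ(v_i) = <v_i, a> is a linear equation in the a_j's. Collect the n equations into a matrix system V a = ℓ, where row i of V is v_i (expressed in the standard basis). Since V is invertible (lower-triangular with 1s on the diagonal, up to permutation), solve by back-substitution:
  V =
[[-1, -1, 1, 0],
 [1, 1, 0, 0],
 [1, 0, 0, 0],
 [-1, 1, 0, 1]]
  V a = (-4, 2, 1, -1)
Solving gives a = (1, 1, -2, -1).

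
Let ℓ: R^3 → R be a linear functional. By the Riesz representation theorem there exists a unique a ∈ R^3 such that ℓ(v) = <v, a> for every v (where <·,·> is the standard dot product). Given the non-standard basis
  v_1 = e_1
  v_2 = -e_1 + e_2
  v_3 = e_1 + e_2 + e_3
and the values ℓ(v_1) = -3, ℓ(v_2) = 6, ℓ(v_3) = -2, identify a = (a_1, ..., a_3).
a = (-3, 3, -2)

Write a = (a_1, ..., a_3) in the standard basis. For each basis vector v_i, ℓ(v_i) = <v_i, a> is a linear equation in the a_j's. Collect the n equations into a matrix system V a = ℓ, where row i of V is v_i (expressed in the standard basis). Since V is invertible (lower-triangular with 1s on the diagonal, up to permutation), solve by back-substitution:
  V =
[[1, 0, 0],
 [-1, 1, 0],
 [1, 1, 1]]
  V a = (-3, 6, -2)
Solving gives a = (-3, 3, -2).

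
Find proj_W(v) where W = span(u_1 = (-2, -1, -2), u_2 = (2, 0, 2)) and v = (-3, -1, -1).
proj_W(v) = (-2, -1, -2)

Set up U = [u_1 | ... | u_2] ∈ R^(3×2). The projector onto W = col(U) is P = U (U^T U)^(-1) U^T.
Compute U^T U =
  [9, -8]
  [-8, 8],
and U^T v = (9, -8).
Solve U^T U · c = U^T v for the coefficients: c = (1, 0). The projection is proj_W(v) = U c.
Check: (v - proj_W(v)) · u_1 = 0  (should be 0).
Check: (v - proj_W(v)) · u_2 = 0  (should be 0).
Result: proj_W(v) = (-2, -1, -2).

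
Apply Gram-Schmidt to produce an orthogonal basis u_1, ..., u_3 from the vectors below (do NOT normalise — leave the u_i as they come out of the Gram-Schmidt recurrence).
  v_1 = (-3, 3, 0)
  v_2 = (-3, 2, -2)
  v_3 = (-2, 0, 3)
Orthogonal basis:
  u_1 = (-3, 3, 0)
  u_2 = (-1/2, -1/2, -2)
  u_3 = (-14/9, -14/9, 7/9)

Apply the Gram-Schmidt recurrence
  u_1 = v_1
  u_i = v_i − Σ_{j<i} ((v_i · u_j) / (u_j · u_j)) · u_j.

Step by step this gives:
  u_1 = (-3, 3, 0)
  u_2 = (-1/2, -1/2, -2)
  u_3 = (-14/9, -14/9, 7/9)

Orthogonality check:
  u_2 · u_1 = 0 (should be 0)
  u_3 · u_1 = 0 (should be 0)
  u_3 · u_2 = 0 (should be 0)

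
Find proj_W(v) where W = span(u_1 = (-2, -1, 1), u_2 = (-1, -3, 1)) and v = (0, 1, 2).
proj_W(v) = (-11/15, 19/30, 1/6)

Set up U = [u_1 | ... | u_2] ∈ R^(3×2). The projector onto W = col(U) is P = U (U^T U)^(-1) U^T.
Compute U^T U =
  [6, 6]
  [6, 11],
and U^T v = (1, -1).
Solve U^T U · c = U^T v for the coefficients: c = (17/30, -2/5). The projection is proj_W(v) = U c.
Check: (v - proj_W(v)) · u_1 = 0  (should be 0).
Check: (v - proj_W(v)) · u_2 = 0  (should be 0).
Result: proj_W(v) = (-11/15, 19/30, 1/6).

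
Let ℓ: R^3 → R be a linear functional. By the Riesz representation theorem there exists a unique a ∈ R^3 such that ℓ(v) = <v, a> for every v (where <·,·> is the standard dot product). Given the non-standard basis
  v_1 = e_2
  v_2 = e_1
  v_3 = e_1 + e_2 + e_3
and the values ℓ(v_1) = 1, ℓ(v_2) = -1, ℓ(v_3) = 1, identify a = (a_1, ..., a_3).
a = (-1, 1, 1)

Write a = (a_1, ..., a_3) in the standard basis. For each basis vector v_i, ℓ(v_i) = <v_i, a> is a linear equation in the a_j's. Collect the n equations into a matrix system V a = ℓ, where row i of V is v_i (expressed in the standard basis). Since V is invertible (lower-triangular with 1s on the diagonal, up to permutation), solve by back-substitution:
  V =
[[0, 1, 0],
 [1, 0, 0],
 [1, 1, 1]]
  V a = (1, -1, 1)
Solving gives a = (-1, 1, 1).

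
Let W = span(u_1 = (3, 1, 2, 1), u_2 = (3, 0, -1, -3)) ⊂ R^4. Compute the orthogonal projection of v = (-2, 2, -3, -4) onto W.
proj_W(v) = (-333/269, -302/269, -795/269, -875/269)

Set up U = [u_1 | ... | u_2] ∈ R^(4×2). The projector onto W = col(U) is P = U (U^T U)^(-1) U^T.
Compute U^T U =
  [15, 4]
  [4, 19],
and U^T v = (-14, 9).
Solve U^T U · c = U^T v for the coefficients: c = (-302/269, 191/269). The projection is proj_W(v) = U c.
Check: (v - proj_W(v)) · u_1 = 0  (should be 0).
Check: (v - proj_W(v)) · u_2 = 0  (should be 0).
Result: proj_W(v) = (-333/269, -302/269, -795/269, -875/269).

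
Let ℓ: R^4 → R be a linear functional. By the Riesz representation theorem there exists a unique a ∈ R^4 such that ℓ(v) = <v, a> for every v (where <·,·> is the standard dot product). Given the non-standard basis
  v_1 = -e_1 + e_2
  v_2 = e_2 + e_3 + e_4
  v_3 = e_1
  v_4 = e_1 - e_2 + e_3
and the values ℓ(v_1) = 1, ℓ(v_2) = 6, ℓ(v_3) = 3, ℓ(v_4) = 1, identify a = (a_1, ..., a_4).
a = (3, 4, 2, 0)

Write a = (a_1, ..., a_4) in the standard basis. For each basis vector v_i, ℓ(v_i) = <v_i, a> is a linear equation in the a_j's. Collect the n equations into a matrix system V a = ℓ, where row i of V is v_i (expressed in the standard basis). Since V is invertible (lower-triangular with 1s on the diagonal, up to permutation), solve by back-substitution:
  V =
[[-1, 1, 0, 0],
 [0, 1, 1, 1],
 [1, 0, 0, 0],
 [1, -1, 1, 0]]
  V a = (1, 6, 3, 1)
Solving gives a = (3, 4, 2, 0).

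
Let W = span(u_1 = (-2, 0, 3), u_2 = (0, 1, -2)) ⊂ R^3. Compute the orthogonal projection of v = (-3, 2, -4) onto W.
proj_W(v) = (-60/29, 94/29, -98/29)

Set up U = [u_1 | ... | u_2] ∈ R^(3×2). The projector onto W = col(U) is P = U (U^T U)^(-1) U^T.
Compute U^T U =
  [13, -6]
  [-6, 5],
and U^T v = (-6, 10).
Solve U^T U · c = U^T v for the coefficients: c = (30/29, 94/29). The projection is proj_W(v) = U c.
Check: (v - proj_W(v)) · u_1 = 0  (should be 0).
Check: (v - proj_W(v)) · u_2 = 0  (should be 0).
Result: proj_W(v) = (-60/29, 94/29, -98/29).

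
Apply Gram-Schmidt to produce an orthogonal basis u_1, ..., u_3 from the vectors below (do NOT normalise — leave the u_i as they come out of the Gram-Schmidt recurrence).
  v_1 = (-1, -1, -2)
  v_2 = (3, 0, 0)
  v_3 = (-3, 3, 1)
Orthogonal basis:
  u_1 = (-1, -1, -2)
  u_2 = (5/2, -1/2, -1)
  u_3 = (0, 2, -1)

Apply the Gram-Schmidt recurrence
  u_1 = v_1
  u_i = v_i − Σ_{j<i} ((v_i · u_j) / (u_j · u_j)) · u_j.

Step by step this gives:
  u_1 = (-1, -1, -2)
  u_2 = (5/2, -1/2, -1)
  u_3 = (0, 2, -1)

Orthogonality check:
  u_2 · u_1 = 0 (should be 0)
  u_3 · u_1 = 0 (should be 0)
  u_3 · u_2 = 0 (should be 0)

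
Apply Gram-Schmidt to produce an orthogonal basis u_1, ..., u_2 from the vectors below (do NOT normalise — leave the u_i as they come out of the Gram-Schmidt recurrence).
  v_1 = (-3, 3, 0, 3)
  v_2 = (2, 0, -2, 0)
Orthogonal basis:
  u_1 = (-3, 3, 0, 3)
  u_2 = (4/3, 2/3, -2, 2/3)

Apply the Gram-Schmidt recurrence
  u_1 = v_1
  u_i = v_i − Σ_{j<i} ((v_i · u_j) / (u_j · u_j)) · u_j.

Step by step this gives:
  u_1 = (-3, 3, 0, 3)
  u_2 = (4/3, 2/3, -2, 2/3)

Orthogonality check:
  u_2 · u_1 = 0 (should be 0)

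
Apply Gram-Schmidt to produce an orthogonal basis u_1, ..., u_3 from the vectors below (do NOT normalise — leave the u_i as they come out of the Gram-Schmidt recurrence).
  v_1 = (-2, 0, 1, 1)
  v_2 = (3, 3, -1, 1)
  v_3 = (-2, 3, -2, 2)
Orthogonal basis:
  u_1 = (-2, 0, 1, 1)
  u_2 = (1, 3, 0, 2)
  u_3 = (-61/42, 9/14, -8/3, -5/21)

Apply the Gram-Schmidt recurrence
  u_1 = v_1
  u_i = v_i − Σ_{j<i} ((v_i · u_j) / (u_j · u_j)) · u_j.

Step by step this gives:
  u_1 = (-2, 0, 1, 1)
  u_2 = (1, 3, 0, 2)
  u_3 = (-61/42, 9/14, -8/3, -5/21)

Orthogonality check:
  u_2 · u_1 = 0 (should be 0)
  u_3 · u_1 = 0 (should be 0)
  u_3 · u_2 = 0 (should be 0)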